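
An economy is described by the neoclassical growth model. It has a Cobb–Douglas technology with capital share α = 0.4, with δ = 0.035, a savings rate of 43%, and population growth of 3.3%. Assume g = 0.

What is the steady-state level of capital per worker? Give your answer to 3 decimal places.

In steady state, investment equals break-even investment: s·k^α = (n + δ)·k.
Rearranging, k^(1−α) = s / (n + δ).
k^0.6 = 0.43 / (0.033 + 0.035) = 0.43 / 0.068 = 6.3235
k* = 6.3235^(1/0.6) ≈ 21.6237

k* ≈ 21.624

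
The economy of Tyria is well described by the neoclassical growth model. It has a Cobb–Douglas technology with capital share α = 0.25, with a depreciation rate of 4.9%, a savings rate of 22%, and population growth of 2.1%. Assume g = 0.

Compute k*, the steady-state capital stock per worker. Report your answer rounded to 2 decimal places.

At the steady state, Δk = 0, so s·k^α = (n + δ)·k.
Dividing both sides by k: k^(1−α) = s / (n + δ).
k^0.75 = 0.22 / (0.021 + 0.049) = 0.22 / 0.070 = 3.1429
k* = 3.1429^(1/0.75) ≈ 4.6037

k* ≈ 4.60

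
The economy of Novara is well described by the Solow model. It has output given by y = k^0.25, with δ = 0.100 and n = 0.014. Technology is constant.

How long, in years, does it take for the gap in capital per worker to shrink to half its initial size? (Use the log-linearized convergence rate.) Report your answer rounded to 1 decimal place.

Near the steady state the convergence rate is λ = (1 − α)(n + δ).
λ = (1 − 0.25) × 0.114 = 0.75 × 0.114 = 0.0855
Half-life = ln 2 / λ = 0.6931 / 0.0855 ≈ 8.11 years

half-life ≈ 8.1 years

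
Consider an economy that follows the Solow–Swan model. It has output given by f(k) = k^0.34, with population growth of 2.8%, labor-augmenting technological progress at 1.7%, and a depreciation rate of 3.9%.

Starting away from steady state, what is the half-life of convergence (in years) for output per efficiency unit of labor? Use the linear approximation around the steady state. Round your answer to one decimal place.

t_½ ≈ 12.5 years

Near the steady state the convergence rate is λ = (1 − α)(n + g + δ).
λ = (1 − 0.34) × 0.084 = 0.66 × 0.084 = 0.05544
Half-life = ln 2 / λ = 0.6931 / 0.05544 ≈ 12.50 years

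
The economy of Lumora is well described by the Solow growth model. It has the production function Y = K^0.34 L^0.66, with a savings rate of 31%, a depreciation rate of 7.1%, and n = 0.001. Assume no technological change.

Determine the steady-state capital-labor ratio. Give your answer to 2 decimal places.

k* ≈ 9.13

Steady state requires s·f(k) = (n + δ)·k, i.e. s·k^α = (n + δ)·k.
Dividing both sides by k: k^(1−α) = s / (n + δ).
k^0.66 = 0.31 / (0.001 + 0.071) = 0.31 / 0.072 = 4.3056
k* = 4.3056^(1/0.66) ≈ 9.1339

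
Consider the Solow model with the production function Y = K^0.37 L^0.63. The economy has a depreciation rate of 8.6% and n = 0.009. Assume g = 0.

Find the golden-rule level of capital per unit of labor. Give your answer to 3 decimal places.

The golden rule sets f'(k) = n + δ, i.e. α·k^(α−1) = n + δ.
So k^(1−α) = α / (n + δ) = 0.37 / 0.095 = 3.8947.
k_gold = 3.8947^(1/0.63) ≈ 8.6549

k_gold ≈ 8.655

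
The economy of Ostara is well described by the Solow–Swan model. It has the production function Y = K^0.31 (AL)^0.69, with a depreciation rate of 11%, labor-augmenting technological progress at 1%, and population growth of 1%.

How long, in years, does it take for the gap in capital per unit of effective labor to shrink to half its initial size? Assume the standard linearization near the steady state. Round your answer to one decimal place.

about 7.7 years

Near the steady state the convergence rate is λ = (1 − α)(n + g + δ).
λ = (1 − 0.31) × 0.130 = 0.69 × 0.130 = 0.0897
Half-life = ln 2 / λ = 0.6931 / 0.0897 ≈ 7.73 years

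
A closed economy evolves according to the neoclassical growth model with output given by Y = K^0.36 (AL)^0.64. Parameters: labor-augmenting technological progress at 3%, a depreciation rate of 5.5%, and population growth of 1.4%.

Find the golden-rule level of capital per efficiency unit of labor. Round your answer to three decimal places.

The golden rule sets f'(k) = n + g + δ, i.e. α·k^(α−1) = n + g + δ.
So k^(1−α) = α / (n + g + δ) = 0.36 / 0.099 = 3.6364.
k_gold = 3.6364^(1/0.64) ≈ 7.5171

k_gold ≈ 7.517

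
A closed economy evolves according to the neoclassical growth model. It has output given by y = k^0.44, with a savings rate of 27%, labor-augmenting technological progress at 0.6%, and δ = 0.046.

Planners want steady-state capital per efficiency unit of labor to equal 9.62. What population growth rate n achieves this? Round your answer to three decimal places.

n ≈ 0.024

In steady state, investment equals break-even investment: s·k^α = (n + g + δ)·k.
So s / (n + g + δ) = (k*)^(1−α) = 9.62^0.56 = 3.5529.
Therefore n + g + δ = s / 3.5529 = 0.27 / 3.5529 = 0.0760, so n = 0.0760 − 0.052 = 0.0240.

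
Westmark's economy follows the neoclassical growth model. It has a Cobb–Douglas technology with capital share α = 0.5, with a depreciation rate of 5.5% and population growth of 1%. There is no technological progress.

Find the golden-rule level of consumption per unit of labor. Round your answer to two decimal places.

c_gold ≈ 3.85

At the golden rule, f'(k) = n + δ, so α·k^(α−1) = n + δ and k_gold = (α/(n + δ))^(1/(1−α)).
k_gold = (0.5/0.065)^(1/0.5) = 7.6923^2 ≈ 59.1715
c_gold = f(k_gold) − (n + δ)·k_gold = 7.6923 − 0.065×59.1715 ≈ 3.8462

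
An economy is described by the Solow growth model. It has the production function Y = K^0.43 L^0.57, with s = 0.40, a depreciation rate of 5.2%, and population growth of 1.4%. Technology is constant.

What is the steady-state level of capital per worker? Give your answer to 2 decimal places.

Steady state requires s·f(k) = (n + δ)·k, i.e. s·k^α = (n + δ)·k.
Rearranging, k^(1−α) = s / (n + δ).
k^0.57 = 0.40 / (0.014 + 0.052) = 0.40 / 0.066 = 6.0606
k* = 6.0606^(1/0.57) ≈ 23.5958

k* ≈ 23.60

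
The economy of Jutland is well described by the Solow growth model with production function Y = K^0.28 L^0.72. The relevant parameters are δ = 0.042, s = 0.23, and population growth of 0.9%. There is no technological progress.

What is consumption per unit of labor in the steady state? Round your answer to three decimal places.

Steady state requires s·f(k) = (n + δ)·k, i.e. s·k^α = (n + δ)·k.
Dividing both sides by k: k^(1−α) = s / (n + δ).
k^0.72 = 0.23 / (0.009 + 0.042) = 0.23 / 0.051 = 4.5098
k* = 4.5098^(1/0.72) ≈ 8.1012
y* = (k*)^α = 8.1012^0.28 ≈ 1.7964
c* = (1 − s)·y* = (1 − 0.23) × 1.7964 ≈ 1.3832

c* ≈ 1.383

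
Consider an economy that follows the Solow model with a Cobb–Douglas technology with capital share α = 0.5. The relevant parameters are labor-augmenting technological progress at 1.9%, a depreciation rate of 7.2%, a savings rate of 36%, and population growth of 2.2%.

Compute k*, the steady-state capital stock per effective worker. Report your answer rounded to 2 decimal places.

k* ≈ 10.15

At the steady state, Δk = 0, so s·k^α = (n + g + δ)·k.
Dividing both sides by k: k^(1−α) = s / (n + g + δ).
k^0.5 = 0.36 / (0.022 + 0.019 + 0.072) = 0.36 / 0.113 = 3.1858
k* = 3.1858^(1/0.5) ≈ 10.1493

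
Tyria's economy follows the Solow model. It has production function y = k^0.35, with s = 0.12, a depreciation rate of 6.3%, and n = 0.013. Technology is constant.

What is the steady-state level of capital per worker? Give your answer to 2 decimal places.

In steady state, investment equals break-even investment: s·k^α = (n + δ)·k.
Rearranging, k^(1−α) = s / (n + δ).
k^0.65 = 0.12 / (0.013 + 0.063) = 0.12 / 0.076 = 1.5789
k* = 1.5789^(1/0.65) ≈ 2.0191

k* = 2.02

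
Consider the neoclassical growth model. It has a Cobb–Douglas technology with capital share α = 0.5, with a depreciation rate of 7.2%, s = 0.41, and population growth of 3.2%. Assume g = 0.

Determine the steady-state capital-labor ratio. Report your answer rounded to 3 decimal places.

In steady state, investment equals break-even investment: s·k^α = (n + δ)·k.
Dividing both sides by k: k^(1−α) = s / (n + δ).
k^0.5 = 0.41 / (0.032 + 0.072) = 0.41 / 0.104 = 3.9423
k* = 3.9423^(1/0.5) ≈ 15.5417

k* ≈ 15.542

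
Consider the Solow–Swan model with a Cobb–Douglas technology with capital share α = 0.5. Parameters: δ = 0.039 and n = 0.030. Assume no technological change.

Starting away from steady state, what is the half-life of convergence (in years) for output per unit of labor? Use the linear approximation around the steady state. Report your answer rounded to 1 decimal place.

Near the steady state the convergence rate is λ = (1 − α)(n + δ).
λ = (1 − 0.5) × 0.069 = 0.5 × 0.069 = 0.0345
Half-life = ln 2 / λ = 0.6931 / 0.0345 ≈ 20.09 years

t_½ ≈ 20.1 years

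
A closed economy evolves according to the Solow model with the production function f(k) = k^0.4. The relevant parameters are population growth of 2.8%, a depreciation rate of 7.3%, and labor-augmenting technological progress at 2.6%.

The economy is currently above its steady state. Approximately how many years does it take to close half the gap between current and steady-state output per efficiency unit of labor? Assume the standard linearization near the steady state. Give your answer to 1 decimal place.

Near the steady state the convergence rate is λ = (1 − α)(n + g + δ).
λ = (1 − 0.4) × 0.127 = 0.6 × 0.127 = 0.0762
Half-life = ln 2 / λ = 0.6931 / 0.0762 ≈ 9.10 years

half-life ≈ 9.1 years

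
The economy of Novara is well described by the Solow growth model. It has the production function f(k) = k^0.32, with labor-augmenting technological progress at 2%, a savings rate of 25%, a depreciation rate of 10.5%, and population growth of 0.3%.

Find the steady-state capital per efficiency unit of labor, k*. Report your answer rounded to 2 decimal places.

k* ≈ 2.68

Steady state requires s·f(k) = (n + g + δ)·k, i.e. s·k^α = (n + g + δ)·k.
Dividing both sides by k: k^(1−α) = s / (n + g + δ).
k^0.68 = 0.25 / (0.003 + 0.020 + 0.105) = 0.25 / 0.128 = 1.9531
k* = 1.9531^(1/0.68) ≈ 2.6763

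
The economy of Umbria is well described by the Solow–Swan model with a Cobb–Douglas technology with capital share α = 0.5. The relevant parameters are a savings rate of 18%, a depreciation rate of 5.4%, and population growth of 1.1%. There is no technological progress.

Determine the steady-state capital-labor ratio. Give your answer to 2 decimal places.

At the steady state, Δk = 0, so s·k^α = (n + δ)·k.
Dividing both sides by k: k^(1−α) = s / (n + δ).
k^0.5 = 0.18 / (0.011 + 0.054) = 0.18 / 0.065 = 2.7692
k* = 2.7692^(1/0.5) ≈ 7.6685

k* ≈ 7.67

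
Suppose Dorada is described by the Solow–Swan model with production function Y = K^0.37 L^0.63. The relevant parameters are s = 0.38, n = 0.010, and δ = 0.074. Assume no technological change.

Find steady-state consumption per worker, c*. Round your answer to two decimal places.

c* ≈ 1.50

At the steady state, Δk = 0, so s·k^α = (n + δ)·k.
Dividing both sides by k: k^(1−α) = s / (n + δ).
k^0.63 = 0.38 / (0.010 + 0.074) = 0.38 / 0.084 = 4.5238
k* = 4.5238^(1/0.63) ≈ 10.9769
y* = (k*)^α = 10.9769^0.37 ≈ 2.4265
c* = (1 − s)·y* = (1 − 0.38) × 2.4265 ≈ 1.5044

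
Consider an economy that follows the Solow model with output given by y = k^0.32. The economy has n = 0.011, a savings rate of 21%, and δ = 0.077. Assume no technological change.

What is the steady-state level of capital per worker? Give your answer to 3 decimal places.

k* = 3.593

In steady state, investment equals break-even investment: s·k^α = (n + δ)·k.
Rearranging, k^(1−α) = s / (n + δ).
k^0.68 = 0.21 / (0.011 + 0.077) = 0.21 / 0.088 = 2.3864
k* = 2.3864^(1/0.68) ≈ 3.5934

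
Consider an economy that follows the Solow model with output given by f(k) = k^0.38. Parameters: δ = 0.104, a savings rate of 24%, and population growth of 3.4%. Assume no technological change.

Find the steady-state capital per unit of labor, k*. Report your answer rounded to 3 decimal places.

k* ≈ 2.441

In steady state, investment equals break-even investment: s·k^α = (n + δ)·k.
Rearranging, k^(1−α) = s / (n + δ).
k^0.62 = 0.24 / (0.034 + 0.104) = 0.24 / 0.138 = 1.7391
k* = 1.7391^(1/0.62) ≈ 2.4413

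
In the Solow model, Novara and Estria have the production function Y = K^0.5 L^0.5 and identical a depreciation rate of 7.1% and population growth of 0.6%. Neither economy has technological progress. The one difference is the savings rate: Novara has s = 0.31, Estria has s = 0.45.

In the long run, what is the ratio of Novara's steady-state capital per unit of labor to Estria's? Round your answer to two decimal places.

ratio ≈ 0.47

Steady-state k* = [s/(n + δ)]^(1/(1−α)), so the ratio is [ (s_N/(n + δ)_N) / (s_E/(n + δ)_E) ]^2.
s_N/(n + δ)_N = 0.31/0.077 = 4.0260; s_E/(n + δ)_E = 0.45/0.077 = 5.8442.
Ratio = (4.0260/5.8442)^2 = 0.6889^2 ≈ 0.4746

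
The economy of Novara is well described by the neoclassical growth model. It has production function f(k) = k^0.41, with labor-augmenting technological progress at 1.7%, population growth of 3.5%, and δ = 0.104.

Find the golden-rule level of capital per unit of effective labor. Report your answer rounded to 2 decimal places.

k_gold ≈ 5.14

The golden rule sets f'(k) = n + g + δ, i.e. α·k^(α−1) = n + g + δ.
So k^(1−α) = α / (n + g + δ) = 0.41 / 0.156 = 2.6282.
k_gold = 2.6282^(1/0.59) ≈ 5.1438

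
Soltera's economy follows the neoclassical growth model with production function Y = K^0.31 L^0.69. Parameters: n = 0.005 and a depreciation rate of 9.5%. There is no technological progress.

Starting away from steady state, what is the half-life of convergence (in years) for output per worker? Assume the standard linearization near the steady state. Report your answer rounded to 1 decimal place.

t_½ ≈ 10.0 years

Near the steady state the convergence rate is λ = (1 − α)(n + δ).
λ = (1 − 0.31) × 0.100 = 0.69 × 0.100 = 0.0690
Half-life = ln 2 / λ = 0.6931 / 0.0690 ≈ 10.04 years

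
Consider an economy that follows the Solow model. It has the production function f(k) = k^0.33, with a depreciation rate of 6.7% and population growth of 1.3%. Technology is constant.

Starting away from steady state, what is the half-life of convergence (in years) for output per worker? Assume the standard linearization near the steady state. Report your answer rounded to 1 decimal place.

Near the steady state the convergence rate is λ = (1 − α)(n + δ).
λ = (1 − 0.33) × 0.080 = 0.67 × 0.080 = 0.0536
Half-life = ln 2 / λ = 0.6931 / 0.0536 ≈ 12.93 years

about 12.9 years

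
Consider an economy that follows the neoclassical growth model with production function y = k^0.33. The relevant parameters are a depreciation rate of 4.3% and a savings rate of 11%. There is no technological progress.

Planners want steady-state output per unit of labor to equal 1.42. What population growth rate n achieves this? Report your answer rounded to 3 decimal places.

n ≈ 0.011

In steady state, investment equals break-even investment: s·k^α = (n + δ)·k.
Since y* = [s/(n + δ)]^(α/(1−α)), we have s/(n + δ) = (y*)^((1−α)/α) = 1.42^2.0303 = 2.0379.
Therefore n + δ = s / 2.0379 = 0.11 / 2.0379 = 0.0540, so n = 0.0540 − 0.043 = 0.0110.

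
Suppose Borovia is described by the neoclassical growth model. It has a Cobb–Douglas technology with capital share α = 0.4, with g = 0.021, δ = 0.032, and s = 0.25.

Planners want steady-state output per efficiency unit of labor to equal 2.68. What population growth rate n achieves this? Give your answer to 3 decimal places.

n ≈ 0.004

At the steady state, Δk = 0, so s·k^α = (n + g + δ)·k.
Since y* = [s/(n + g + δ)]^(α/(1−α)), we have s/(n + g + δ) = (y*)^((1−α)/α) = 2.68^1.5 = 4.3873.
Therefore n + g + δ = s / 4.3873 = 0.25 / 4.3873 = 0.0570, so n = 0.0570 − 0.053 = 0.0040.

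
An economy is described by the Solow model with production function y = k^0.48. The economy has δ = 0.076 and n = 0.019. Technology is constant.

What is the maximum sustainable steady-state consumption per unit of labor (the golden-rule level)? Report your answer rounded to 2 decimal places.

At the golden rule, f'(k) = n + δ, so α·k^(α−1) = n + δ and k_gold = (α/(n + δ))^(1/(1−α)).
k_gold = (0.48/0.095)^(1/0.52) = 5.0526^1.9231 ≈ 22.5387
c_gold = f(k_gold) − (n + δ)·k_gold = 4.4607 − 0.095×22.5387 ≈ 2.3195

c_gold ≈ 2.32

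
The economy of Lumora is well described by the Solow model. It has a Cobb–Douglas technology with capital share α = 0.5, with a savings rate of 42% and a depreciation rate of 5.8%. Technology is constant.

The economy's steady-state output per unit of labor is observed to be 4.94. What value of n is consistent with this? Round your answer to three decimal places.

Steady state requires s·f(k) = (n + δ)·k, i.e. s·k^α = (n + δ)·k.
Since y* = [s/(n + δ)]^(α/(1−α)), we have s/(n + δ) = (y*)^((1−α)/α) = 4.94^1 = 4.9400.
Therefore n + δ = s / 4.9400 = 0.42 / 4.9400 = 0.0850, so n = 0.0850 − 0.058 = 0.0270.

n ≈ 0.027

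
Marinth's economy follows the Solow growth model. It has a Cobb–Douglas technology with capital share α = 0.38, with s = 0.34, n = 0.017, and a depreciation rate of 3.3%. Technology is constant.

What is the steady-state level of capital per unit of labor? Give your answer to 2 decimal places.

Steady state requires s·f(k) = (n + δ)·k, i.e. s·k^α = (n + δ)·k.
Rearranging, k^(1−α) = s / (n + δ).
k^0.62 = 0.34 / (0.017 + 0.033) = 0.34 / 0.050 = 6.8000
k* = 6.8000^(1/0.62) ≈ 22.0169

k* = 22.02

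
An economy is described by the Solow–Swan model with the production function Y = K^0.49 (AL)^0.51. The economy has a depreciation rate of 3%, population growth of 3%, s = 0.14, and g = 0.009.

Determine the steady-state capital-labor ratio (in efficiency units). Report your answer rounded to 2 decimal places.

k* = 4.00

In steady state, investment equals break-even investment: s·k^α = (n + g + δ)·k.
Dividing both sides by k: k^(1−α) = s / (n + g + δ).
k^0.51 = 0.14 / (0.030 + 0.009 + 0.030) = 0.14 / 0.069 = 2.0290
k* = 2.0290^(1/0.51) ≈ 4.0042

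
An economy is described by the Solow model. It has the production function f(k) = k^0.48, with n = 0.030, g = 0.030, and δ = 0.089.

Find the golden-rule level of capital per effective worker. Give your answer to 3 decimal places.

The golden rule sets f'(k) = n + g + δ, i.e. α·k^(α−1) = n + g + δ.
So k^(1−α) = α / (n + g + δ) = 0.48 / 0.149 = 3.2215.
k_gold = 3.2215^(1/0.52) ≈ 9.4849

k_gold ≈ 9.485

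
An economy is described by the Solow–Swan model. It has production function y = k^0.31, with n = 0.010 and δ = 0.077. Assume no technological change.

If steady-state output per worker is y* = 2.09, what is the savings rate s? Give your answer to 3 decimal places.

s ≈ 0.449

In steady state, investment equals break-even investment: s·k^α = (n + δ)·k.
Since y* = [s/(n + δ)]^(α/(1−α)), we have s/(n + δ) = (y*)^((1−α)/α) = 2.09^2.2258 = 5.1592.
Therefore s = 5.1592 × (n + δ) = 5.1592 × 0.087 = 0.4489.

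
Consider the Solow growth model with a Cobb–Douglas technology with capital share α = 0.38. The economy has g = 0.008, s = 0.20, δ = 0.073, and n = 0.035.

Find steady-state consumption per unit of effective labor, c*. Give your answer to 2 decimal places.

In steady state, investment equals break-even investment: s·k^α = (n + g + δ)·k.
Rearranging, k^(1−α) = s / (n + g + δ).
k^0.62 = 0.20 / (0.035 + 0.008 + 0.073) = 0.20 / 0.116 = 1.7241
k* = 1.7241^(1/0.62) ≈ 2.4074
y* = (k*)^α = 2.4074^0.38 ≈ 1.3963
c* = (1 − s)·y* = (1 − 0.20) × 1.3963 ≈ 1.1170

c* ≈ 1.12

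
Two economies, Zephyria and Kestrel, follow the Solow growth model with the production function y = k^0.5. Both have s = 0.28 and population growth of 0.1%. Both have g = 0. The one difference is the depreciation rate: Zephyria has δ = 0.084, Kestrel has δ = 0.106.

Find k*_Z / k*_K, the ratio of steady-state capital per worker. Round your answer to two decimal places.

k*_Z / k*_K ≈ 1.58

Steady-state k* = [s/(n + δ)]^(1/(1−α)), so the ratio is [ (s_Z/(n + δ)_Z) / (s_K/(n + δ)_K) ]^2.
s_Z/(n + δ)_Z = 0.28/0.085 = 3.2941; s_K/(n + δ)_K = 0.28/0.107 = 2.6168.
Ratio = (3.2941/2.6168)^2 = 1.2588^2 ≈ 1.5846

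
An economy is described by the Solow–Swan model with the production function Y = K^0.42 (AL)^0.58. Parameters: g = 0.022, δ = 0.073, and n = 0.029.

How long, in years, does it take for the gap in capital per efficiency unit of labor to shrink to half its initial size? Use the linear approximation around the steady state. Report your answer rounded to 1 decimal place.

Near the steady state the convergence rate is λ = (1 − α)(n + g + δ).
λ = (1 − 0.42) × 0.124 = 0.58 × 0.124 = 0.07192
Half-life = ln 2 / λ = 0.6931 / 0.07192 ≈ 9.64 years

t_½ ≈ 9.6 years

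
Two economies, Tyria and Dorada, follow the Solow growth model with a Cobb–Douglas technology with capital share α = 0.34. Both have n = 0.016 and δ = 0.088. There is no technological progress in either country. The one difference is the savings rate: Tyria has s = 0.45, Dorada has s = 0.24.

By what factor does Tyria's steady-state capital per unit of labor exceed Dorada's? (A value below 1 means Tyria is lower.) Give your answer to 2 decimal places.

ratio ≈ 2.59

Steady-state k* = [s/(n + δ)]^(1/(1−α)), so the ratio is [ (s_T/(n + δ)_T) / (s_D/(n + δ)_D) ]^1.5152.
s_T/(n + δ)_T = 0.45/0.104 = 4.3269; s_D/(n + δ)_D = 0.24/0.104 = 2.3077.
Ratio = (4.3269/2.3077)^1.5152 = 1.8750^1.5152 ≈ 2.5921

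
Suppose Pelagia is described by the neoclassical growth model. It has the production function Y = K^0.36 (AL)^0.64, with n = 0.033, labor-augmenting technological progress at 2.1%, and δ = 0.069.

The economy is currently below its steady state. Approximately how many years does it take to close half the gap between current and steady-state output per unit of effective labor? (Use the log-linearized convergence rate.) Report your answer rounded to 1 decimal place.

Near the steady state the convergence rate is λ = (1 − α)(n + g + δ).
λ = (1 − 0.36) × 0.123 = 0.64 × 0.123 = 0.07872
Half-life = ln 2 / λ = 0.6931 / 0.07872 ≈ 8.80 years

t_½ ≈ 8.8 years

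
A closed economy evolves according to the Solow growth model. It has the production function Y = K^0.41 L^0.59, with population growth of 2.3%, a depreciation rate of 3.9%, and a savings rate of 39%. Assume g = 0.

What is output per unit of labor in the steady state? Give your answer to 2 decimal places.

y* ≈ 3.59

In steady state, investment equals break-even investment: s·k^α = (n + δ)·k.
Rearranging, k^(1−α) = s / (n + δ).
k^0.59 = 0.39 / (0.023 + 0.039) = 0.39 / 0.062 = 6.2903
k* = 6.2903^(1/0.59) ≈ 22.5777
y* = (k*)^α = 22.5777^0.41 ≈ 3.5893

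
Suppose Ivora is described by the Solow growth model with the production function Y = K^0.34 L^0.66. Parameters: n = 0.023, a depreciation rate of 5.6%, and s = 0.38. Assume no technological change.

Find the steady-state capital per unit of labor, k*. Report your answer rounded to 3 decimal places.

Steady state requires s·f(k) = (n + δ)·k, i.e. s·k^α = (n + δ)·k.
Rearranging, k^(1−α) = s / (n + δ).
k^0.66 = 0.38 / (0.023 + 0.056) = 0.38 / 0.079 = 4.8101
k* = 4.8101^(1/0.66) ≈ 10.8036

k* = 10.804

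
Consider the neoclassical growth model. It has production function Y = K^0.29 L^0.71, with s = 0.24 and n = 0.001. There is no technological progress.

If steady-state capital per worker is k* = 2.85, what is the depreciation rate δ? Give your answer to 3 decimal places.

In steady state, investment equals break-even investment: s·k^α = (n + δ)·k.
So s / (n + δ) = (k*)^(1−α) = 2.85^0.71 = 2.1035.
Therefore n + δ = s / 2.1035 = 0.24 / 2.1035 = 0.1141, so δ = 0.1141 − 0.001 = 0.1131.

δ ≈ 0.113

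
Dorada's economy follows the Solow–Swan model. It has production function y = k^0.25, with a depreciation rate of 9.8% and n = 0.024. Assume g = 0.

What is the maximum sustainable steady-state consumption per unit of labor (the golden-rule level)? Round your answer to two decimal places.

c_gold ≈ 0.95

At the golden rule, f'(k) = n + δ, so α·k^(α−1) = n + δ and k_gold = (α/(n + δ))^(1/(1−α)).
k_gold = (0.25/0.122)^(1/0.75) = 2.0492^1.3333 ≈ 2.6028
c_gold = f(k_gold) − (n + δ)·k_gold = 1.2702 − 0.122×2.6028 ≈ 0.9527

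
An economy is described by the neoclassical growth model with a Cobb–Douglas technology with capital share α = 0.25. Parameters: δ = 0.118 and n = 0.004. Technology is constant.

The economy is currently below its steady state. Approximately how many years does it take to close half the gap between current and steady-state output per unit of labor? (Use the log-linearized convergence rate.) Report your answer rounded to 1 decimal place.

about 7.6 years

Near the steady state the convergence rate is λ = (1 − α)(n + δ).
λ = (1 − 0.25) × 0.122 = 0.75 × 0.122 = 0.0915
Half-life = ln 2 / λ = 0.6931 / 0.0915 ≈ 7.57 years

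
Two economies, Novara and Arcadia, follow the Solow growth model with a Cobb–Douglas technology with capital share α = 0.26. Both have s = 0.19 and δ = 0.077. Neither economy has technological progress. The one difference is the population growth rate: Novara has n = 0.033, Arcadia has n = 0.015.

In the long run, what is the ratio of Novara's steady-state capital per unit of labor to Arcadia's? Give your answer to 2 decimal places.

Steady-state k* = [s/(n + δ)]^(1/(1−α)), so the ratio is [ (s_N/(n + δ)_N) / (s_A/(n + δ)_A) ]^1.3514.
s_N/(n + δ)_N = 0.19/0.110 = 1.7273; s_A/(n + δ)_A = 0.19/0.092 = 2.0652.
Ratio = (1.7273/2.0652)^1.3514 = 0.8364^1.3514 ≈ 0.7855

k*_N / k*_A ≈ 0.79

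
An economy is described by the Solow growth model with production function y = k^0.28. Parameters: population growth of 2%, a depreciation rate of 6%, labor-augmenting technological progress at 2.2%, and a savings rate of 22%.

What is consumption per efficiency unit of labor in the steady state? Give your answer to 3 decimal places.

At the steady state, Δk = 0, so s·k^α = (n + g + δ)·k.
Dividing both sides by k: k^(1−α) = s / (n + g + δ).
k^0.72 = 0.22 / (0.020 + 0.022 + 0.060) = 0.22 / 0.102 = 2.1569
k* = 2.1569^(1/0.72) ≈ 2.9084
y* = (k*)^α = 2.9084^0.28 ≈ 1.3484
c* = (1 − s)·y* = (1 − 0.22) × 1.3484 ≈ 1.0518

c* = 1.052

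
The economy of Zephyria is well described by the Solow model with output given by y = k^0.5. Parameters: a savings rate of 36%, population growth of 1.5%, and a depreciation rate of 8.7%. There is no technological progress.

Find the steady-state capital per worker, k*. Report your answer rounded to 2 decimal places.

In steady state, investment equals break-even investment: s·k^α = (n + δ)·k.
Dividing both sides by k: k^(1−α) = s / (n + δ).
k^0.5 = 0.36 / (0.015 + 0.087) = 0.36 / 0.102 = 3.5294
k* = 3.5294^(1/0.5) ≈ 12.4567

k* = 12.46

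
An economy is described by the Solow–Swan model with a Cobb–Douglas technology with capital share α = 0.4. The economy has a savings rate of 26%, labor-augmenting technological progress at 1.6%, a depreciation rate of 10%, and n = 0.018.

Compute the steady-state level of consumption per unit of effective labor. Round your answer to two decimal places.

In steady state, investment equals break-even investment: s·k^α = (n + g + δ)·k.
Rearranging, k^(1−α) = s / (n + g + δ).
k^0.6 = 0.26 / (0.018 + 0.016 + 0.100) = 0.26 / 0.134 = 1.9403
k* = 1.9403^(1/0.6) ≈ 3.0184
y* = (k*)^α = 3.0184^0.4 ≈ 1.5556
c* = (1 − s)·y* = (1 − 0.26) × 1.5556 ≈ 1.1511

c* ≈ 1.15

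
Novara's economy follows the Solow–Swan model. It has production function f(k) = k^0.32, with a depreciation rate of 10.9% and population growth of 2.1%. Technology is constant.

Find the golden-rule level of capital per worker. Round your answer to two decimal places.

The golden rule sets f'(k) = n + δ, i.e. α·k^(α−1) = n + δ.
So k^(1−α) = α / (n + δ) = 0.32 / 0.130 = 2.4615.
k_gold = 2.4615^(1/0.68) ≈ 3.7609

k_gold ≈ 3.76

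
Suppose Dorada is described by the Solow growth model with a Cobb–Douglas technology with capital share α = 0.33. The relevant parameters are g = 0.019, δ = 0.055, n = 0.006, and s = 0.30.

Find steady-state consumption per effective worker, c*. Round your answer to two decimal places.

Steady state requires s·f(k) = (n + g + δ)·k, i.e. s·k^α = (n + g + δ)·k.
Rearranging, k^(1−α) = s / (n + g + δ).
k^0.67 = 0.30 / (0.006 + 0.019 + 0.055) = 0.30 / 0.080 = 3.7500
k* = 3.7500^(1/0.67) ≈ 7.1906
y* = (k*)^α = 7.1906^0.33 ≈ 1.9175
c* = (1 − s)·y* = (1 − 0.30) × 1.9175 ≈ 1.3423

c* ≈ 1.34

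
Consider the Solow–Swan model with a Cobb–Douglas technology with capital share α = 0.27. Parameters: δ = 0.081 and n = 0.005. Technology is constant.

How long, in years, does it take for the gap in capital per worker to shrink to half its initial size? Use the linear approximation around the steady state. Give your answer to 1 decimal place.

Near the steady state the convergence rate is λ = (1 − α)(n + δ).
λ = (1 − 0.27) × 0.086 = 0.73 × 0.086 = 0.06278
Half-life = ln 2 / λ = 0.6931 / 0.06278 ≈ 11.04 years

t_½ ≈ 11.0 years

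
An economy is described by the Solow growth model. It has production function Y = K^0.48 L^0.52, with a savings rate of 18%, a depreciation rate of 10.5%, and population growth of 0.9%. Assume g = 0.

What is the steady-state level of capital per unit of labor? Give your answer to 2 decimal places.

In steady state, investment equals break-even investment: s·k^α = (n + δ)·k.
Dividing both sides by k: k^(1−α) = s / (n + δ).
k^0.52 = 0.18 / (0.009 + 0.105) = 0.18 / 0.114 = 1.5789
k* = 1.5789^(1/0.52) ≈ 2.4069

k* ≈ 2.41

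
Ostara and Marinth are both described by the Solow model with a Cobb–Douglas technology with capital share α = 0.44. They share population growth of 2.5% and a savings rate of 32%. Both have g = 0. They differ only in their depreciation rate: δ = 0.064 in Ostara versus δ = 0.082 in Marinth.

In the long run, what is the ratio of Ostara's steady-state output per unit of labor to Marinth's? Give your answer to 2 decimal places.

Steady-state y* = [s/(n + δ)]^(α/(1−α)), so the ratio is [ (s_O/(n + δ)_O) / (s_M/(n + δ)_M) ]^0.7857.
s_O/(n + δ)_O = 0.32/0.089 = 3.5955; s_M/(n + δ)_M = 0.32/0.107 = 2.9907.
Ratio = (3.5955/2.9907)^0.7857 = 1.2022^0.7857 ≈ 1.1557

ratio ≈ 1.16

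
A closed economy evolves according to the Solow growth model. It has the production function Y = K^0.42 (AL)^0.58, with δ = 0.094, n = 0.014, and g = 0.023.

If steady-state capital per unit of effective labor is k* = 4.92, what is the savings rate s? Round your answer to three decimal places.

In steady state, investment equals break-even investment: s·k^α = (n + g + δ)·k.
So s / (n + g + δ) = (k*)^(1−α) = 4.92^0.58 = 2.5196.
Therefore s = 2.5196 × (n + g + δ) = 2.5196 × 0.131 = 0.3301.

s ≈ 0.330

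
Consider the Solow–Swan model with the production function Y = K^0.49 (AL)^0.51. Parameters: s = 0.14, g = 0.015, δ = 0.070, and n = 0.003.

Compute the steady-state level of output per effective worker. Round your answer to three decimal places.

y* = 1.562

Steady state requires s·f(k) = (n + g + δ)·k, i.e. s·k^α = (n + g + δ)·k.
Dividing both sides by k: k^(1−α) = s / (n + g + δ).
k^0.51 = 0.14 / (0.003 + 0.015 + 0.070) = 0.14 / 0.088 = 1.5909
k* = 1.5909^(1/0.51) ≈ 2.4853
y* = (k*)^α = 2.4853^0.49 ≈ 1.5622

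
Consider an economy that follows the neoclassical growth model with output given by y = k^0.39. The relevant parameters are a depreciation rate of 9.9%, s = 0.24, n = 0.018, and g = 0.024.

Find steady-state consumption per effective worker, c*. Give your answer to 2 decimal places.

Steady state requires s·f(k) = (n + g + δ)·k, i.e. s·k^α = (n + g + δ)·k.
Rearranging, k^(1−α) = s / (n + g + δ).
k^0.61 = 0.24 / (0.018 + 0.024 + 0.099) = 0.24 / 0.141 = 1.7021
k* = 1.7021^(1/0.61) ≈ 2.3915
y* = (k*)^α = 2.3915^0.39 ≈ 1.4050
c* = (1 − s)·y* = (1 − 0.24) × 1.4050 ≈ 1.0678

c* = 1.07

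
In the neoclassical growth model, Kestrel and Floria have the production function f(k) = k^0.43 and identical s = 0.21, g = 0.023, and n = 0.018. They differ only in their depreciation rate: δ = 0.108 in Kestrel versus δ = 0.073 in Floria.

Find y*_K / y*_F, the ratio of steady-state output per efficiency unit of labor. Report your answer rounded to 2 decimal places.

Steady-state y* = [s/(n + g + δ)]^(α/(1−α)), so the ratio is [ (s_K/(n + g + δ)_K) / (s_F/(n + g + δ)_F) ]^0.7544.
s_K/(n + g + δ)_K = 0.21/0.149 = 1.4094; s_F/(n + g + δ)_F = 0.21/0.114 = 1.8421.
Ratio = (1.4094/1.8421)^0.7544 = 0.7651^0.7544 ≈ 0.8171

y*_K / y*_F ≈ 0.82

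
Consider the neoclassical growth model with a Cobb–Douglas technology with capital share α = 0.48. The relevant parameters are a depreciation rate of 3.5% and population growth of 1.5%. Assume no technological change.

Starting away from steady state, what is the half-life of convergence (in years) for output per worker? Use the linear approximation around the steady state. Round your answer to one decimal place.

t_½ ≈ 26.7 years

Near the steady state the convergence rate is λ = (1 − α)(n + δ).
λ = (1 − 0.48) × 0.050 = 0.52 × 0.050 = 0.0260
Half-life = ln 2 / λ = 0.6931 / 0.0260 ≈ 26.66 years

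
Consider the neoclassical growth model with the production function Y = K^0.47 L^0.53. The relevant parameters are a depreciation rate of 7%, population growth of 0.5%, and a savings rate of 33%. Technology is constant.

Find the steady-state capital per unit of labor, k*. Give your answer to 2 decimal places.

Steady state requires s·f(k) = (n + δ)·k, i.e. s·k^α = (n + δ)·k.
Rearranging, k^(1−α) = s / (n + δ).
k^0.53 = 0.33 / (0.005 + 0.070) = 0.33 / 0.075 = 4.4000
k* = 4.4000^(1/0.53) ≈ 16.3705

k* ≈ 16.37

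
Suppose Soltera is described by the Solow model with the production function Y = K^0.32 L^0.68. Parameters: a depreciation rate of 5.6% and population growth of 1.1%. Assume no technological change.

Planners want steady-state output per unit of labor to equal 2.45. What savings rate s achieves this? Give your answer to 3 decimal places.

s ≈ 0.450

At the steady state, Δk = 0, so s·k^α = (n + δ)·k.
Since y* = [s/(n + δ)]^(α/(1−α)), we have s/(n + δ) = (y*)^((1−α)/α) = 2.45^2.125 = 6.7139.
Therefore s = 6.7139 × (n + δ) = 6.7139 × 0.067 = 0.4498.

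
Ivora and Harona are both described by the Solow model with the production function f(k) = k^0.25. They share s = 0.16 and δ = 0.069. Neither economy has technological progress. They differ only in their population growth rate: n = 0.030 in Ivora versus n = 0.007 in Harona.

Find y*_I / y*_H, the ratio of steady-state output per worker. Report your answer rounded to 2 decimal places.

Steady-state y* = [s/(n + δ)]^(α/(1−α)), so the ratio is [ (s_I/(n + δ)_I) / (s_H/(n + δ)_H) ]^0.3333.
s_I/(n + δ)_I = 0.16/0.099 = 1.6162; s_H/(n + δ)_H = 0.16/0.076 = 2.1053.
Ratio = (1.6162/2.1053)^0.3333 = 0.7677^0.3333 ≈ 0.9157

y*_I / y*_H ≈ 0.92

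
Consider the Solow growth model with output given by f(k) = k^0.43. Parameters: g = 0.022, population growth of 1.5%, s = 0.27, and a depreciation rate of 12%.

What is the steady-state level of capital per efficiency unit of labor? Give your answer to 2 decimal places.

k* ≈ 2.59

At the steady state, Δk = 0, so s·k^α = (n + g + δ)·k.
Dividing both sides by k: k^(1−α) = s / (n + g + δ).
k^0.57 = 0.27 / (0.015 + 0.022 + 0.120) = 0.27 / 0.157 = 1.7197
k* = 1.7197^(1/0.57) ≈ 2.5887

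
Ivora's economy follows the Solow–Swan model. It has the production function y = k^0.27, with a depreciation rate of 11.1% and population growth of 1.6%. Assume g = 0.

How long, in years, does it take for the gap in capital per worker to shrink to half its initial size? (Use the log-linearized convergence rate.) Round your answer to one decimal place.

Near the steady state the convergence rate is λ = (1 − α)(n + δ).
λ = (1 − 0.27) × 0.127 = 0.73 × 0.127 = 0.09271
Half-life = ln 2 / λ = 0.6931 / 0.09271 ≈ 7.48 years

t_½ ≈ 7.5 years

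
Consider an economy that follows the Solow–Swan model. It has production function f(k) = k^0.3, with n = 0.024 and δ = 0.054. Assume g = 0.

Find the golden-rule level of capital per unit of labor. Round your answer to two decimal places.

The golden rule sets f'(k) = n + δ, i.e. α·k^(α−1) = n + δ.
So k^(1−α) = α / (n + δ) = 0.3 / 0.078 = 3.8462.
k_gold = 3.8462^(1/0.7) ≈ 6.8511

k_gold ≈ 6.85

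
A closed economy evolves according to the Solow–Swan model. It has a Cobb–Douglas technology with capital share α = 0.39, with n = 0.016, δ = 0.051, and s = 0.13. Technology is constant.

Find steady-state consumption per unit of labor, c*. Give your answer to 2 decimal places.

Steady state requires s·f(k) = (n + δ)·k, i.e. s·k^α = (n + δ)·k.
Dividing both sides by k: k^(1−α) = s / (n + δ).
k^0.61 = 0.13 / (0.016 + 0.051) = 0.13 / 0.067 = 1.9403
k* = 1.9403^(1/0.61) ≈ 2.9643
y* = (k*)^α = 2.9643^0.39 ≈ 1.5277
c* = (1 − s)·y* = (1 − 0.13) × 1.5277 ≈ 1.3291

c* = 1.33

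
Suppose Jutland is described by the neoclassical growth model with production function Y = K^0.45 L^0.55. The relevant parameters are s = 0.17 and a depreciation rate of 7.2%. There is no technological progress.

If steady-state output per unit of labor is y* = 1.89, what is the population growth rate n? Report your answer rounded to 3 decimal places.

n ≈ 0.006

Steady state requires s·f(k) = (n + δ)·k, i.e. s·k^α = (n + δ)·k.
Since y* = [s/(n + δ)]^(α/(1−α)), we have s/(n + δ) = (y*)^((1−α)/α) = 1.89^1.2222 = 2.1772.
Therefore n + δ = s / 2.1772 = 0.17 / 2.1772 = 0.0781, so n = 0.0781 − 0.072 = 0.0061.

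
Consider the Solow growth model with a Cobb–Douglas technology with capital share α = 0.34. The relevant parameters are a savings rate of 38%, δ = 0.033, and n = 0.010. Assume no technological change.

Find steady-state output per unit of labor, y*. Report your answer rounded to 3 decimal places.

y* ≈ 3.073

In steady state, investment equals break-even investment: s·k^α = (n + δ)·k.
Rearranging, k^(1−α) = s / (n + δ).
k^0.66 = 0.38 / (0.010 + 0.033) = 0.38 / 0.043 = 8.8372
k* = 8.8372^(1/0.66) ≈ 27.1525
y* = (k*)^α = 27.1525^0.34 ≈ 3.0725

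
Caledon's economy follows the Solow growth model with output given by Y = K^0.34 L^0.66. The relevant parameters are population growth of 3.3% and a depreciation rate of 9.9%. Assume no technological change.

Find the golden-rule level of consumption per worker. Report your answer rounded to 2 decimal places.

c_gold ≈ 1.07

At the golden rule, f'(k) = n + δ, so α·k^(α−1) = n + δ and k_gold = (α/(n + δ))^(1/(1−α)).
k_gold = (0.34/0.132)^(1/0.66) = 2.5758^1.5152 ≈ 4.1939
c_gold = f(k_gold) − (n + δ)·k_gold = 1.6281 − 0.132×4.1939 ≈ 1.0745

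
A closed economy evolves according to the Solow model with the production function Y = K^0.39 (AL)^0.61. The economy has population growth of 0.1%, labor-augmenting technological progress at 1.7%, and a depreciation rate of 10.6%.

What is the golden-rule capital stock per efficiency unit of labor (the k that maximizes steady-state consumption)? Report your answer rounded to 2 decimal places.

k_gold ≈ 6.54

The golden rule sets f'(k) = n + g + δ, i.e. α·k^(α−1) = n + g + δ.
So k^(1−α) = α / (n + g + δ) = 0.39 / 0.124 = 3.1452.
k_gold = 3.1452^(1/0.61) ≈ 6.5436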